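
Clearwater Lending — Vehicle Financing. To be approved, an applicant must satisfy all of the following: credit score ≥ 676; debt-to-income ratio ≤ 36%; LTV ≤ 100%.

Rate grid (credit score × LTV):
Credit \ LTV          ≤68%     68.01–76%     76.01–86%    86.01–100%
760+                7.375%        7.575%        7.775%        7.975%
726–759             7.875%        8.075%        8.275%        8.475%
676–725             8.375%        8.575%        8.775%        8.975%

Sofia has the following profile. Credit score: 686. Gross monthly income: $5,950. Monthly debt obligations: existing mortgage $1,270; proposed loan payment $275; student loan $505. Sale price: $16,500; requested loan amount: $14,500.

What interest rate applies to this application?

8.975%

Credit score 686 ≥ 676; Total monthly debts = (1,270 + 275 + 505) = 2,050. Debt-to-income = 2,050/5,950 = 34.5% — meets 36% limit
Loan-to-value = 14,500/16,500 = 87.9% — pass (100% max)
Score 686 is in the 676–725 band; LTV 87.9% is in the 86.01–100% band → 8.975%.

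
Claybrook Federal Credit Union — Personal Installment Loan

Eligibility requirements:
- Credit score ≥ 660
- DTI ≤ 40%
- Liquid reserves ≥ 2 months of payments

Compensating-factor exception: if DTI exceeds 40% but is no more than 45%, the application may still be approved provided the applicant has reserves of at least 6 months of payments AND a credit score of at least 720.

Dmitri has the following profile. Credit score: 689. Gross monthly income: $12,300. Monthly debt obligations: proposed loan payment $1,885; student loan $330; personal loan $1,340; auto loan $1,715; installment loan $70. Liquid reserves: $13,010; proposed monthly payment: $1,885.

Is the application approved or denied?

Denied

Credit score 689 ≥ 660 (meets base)
Total debts = (1,885 + 330 + 1,340 + 1,715 + 70) = 5,340. DTI: 5,340 ÷ 12,300 = 43.4%, over the 40% base limit.
Reserves = 13,010/1,885 = 6.9 months ≥ 2
DTI 43.4% is within the 40%–45% exception band; checking compensating factors.
Override check — reserves: 6.9 mo (ok); score: 689 (below 720).
Override conditions not both satisfied; exception does not apply.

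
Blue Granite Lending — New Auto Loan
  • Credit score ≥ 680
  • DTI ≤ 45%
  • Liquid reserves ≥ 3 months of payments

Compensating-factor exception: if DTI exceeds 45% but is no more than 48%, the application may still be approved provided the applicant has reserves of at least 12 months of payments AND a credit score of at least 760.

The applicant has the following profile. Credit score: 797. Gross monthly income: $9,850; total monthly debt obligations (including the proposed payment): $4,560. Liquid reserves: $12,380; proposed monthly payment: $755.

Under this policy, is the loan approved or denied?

Approved

Credit score 797 ≥ 680 (meets base)
DTI: 4,560 ÷ 9,850 = 46.3%, over the 45% base limit.
Liquid reserves cover 12,380/755 = 16.4 months — ≥ 3 required
46.3% falls in the override range (45%–48%), so the compensating-factor test applies.
Override check — reserves: 16.4 mo (ok); score: 797 (ok).
Both override conditions satisfied; DTI exception granted.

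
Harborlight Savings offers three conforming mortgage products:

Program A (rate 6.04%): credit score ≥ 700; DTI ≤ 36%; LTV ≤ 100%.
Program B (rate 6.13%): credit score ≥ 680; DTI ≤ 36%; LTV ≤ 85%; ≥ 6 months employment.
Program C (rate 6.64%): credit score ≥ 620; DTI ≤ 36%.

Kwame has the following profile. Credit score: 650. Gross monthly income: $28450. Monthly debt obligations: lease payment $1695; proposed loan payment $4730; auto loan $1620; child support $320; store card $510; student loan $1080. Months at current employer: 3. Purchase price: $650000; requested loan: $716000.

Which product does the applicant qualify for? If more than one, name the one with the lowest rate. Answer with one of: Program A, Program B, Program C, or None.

Total debts = (1,695 + 4,730 + 1,620 + 320 + 510 + 1,080) = 9,955; DTI = 9,955/28,450 = 35%.
LTV = 716,000/650,000 = 110.2%.
Program A: score 650 < 700; DTI 35% ≤ 36%; LTV 110.2% > 100% → does not qualify.
Program B: score 650 < 680; DTI 35% ≤ 36%; LTV 110.2% > 85%; employment 3 < 6 mo → does not qualify.
Program C: score 650 ≥ 620; DTI 35% ≤ 36% → qualifies.

Program C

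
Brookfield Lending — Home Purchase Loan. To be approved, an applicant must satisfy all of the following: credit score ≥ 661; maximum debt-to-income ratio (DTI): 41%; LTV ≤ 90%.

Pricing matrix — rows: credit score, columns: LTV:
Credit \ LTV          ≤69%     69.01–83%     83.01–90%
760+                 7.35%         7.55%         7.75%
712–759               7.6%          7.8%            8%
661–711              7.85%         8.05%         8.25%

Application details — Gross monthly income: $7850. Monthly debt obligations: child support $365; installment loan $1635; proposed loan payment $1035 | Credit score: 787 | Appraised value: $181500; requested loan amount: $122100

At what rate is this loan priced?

Credit score 787 ≥ 661; Total monthly debts = (365 + 1,635 + 1,035) = 3,035. DTI: 3,035 ÷ 7,850 = 38.7%, within the 41% cap
LTV: 122,100 ÷ 181,500 = 67.3%, within 90% cap
Row: 787 falls in 760+. Column: 67.3% falls in ≤69%. Rate = 7.35%.

7.35%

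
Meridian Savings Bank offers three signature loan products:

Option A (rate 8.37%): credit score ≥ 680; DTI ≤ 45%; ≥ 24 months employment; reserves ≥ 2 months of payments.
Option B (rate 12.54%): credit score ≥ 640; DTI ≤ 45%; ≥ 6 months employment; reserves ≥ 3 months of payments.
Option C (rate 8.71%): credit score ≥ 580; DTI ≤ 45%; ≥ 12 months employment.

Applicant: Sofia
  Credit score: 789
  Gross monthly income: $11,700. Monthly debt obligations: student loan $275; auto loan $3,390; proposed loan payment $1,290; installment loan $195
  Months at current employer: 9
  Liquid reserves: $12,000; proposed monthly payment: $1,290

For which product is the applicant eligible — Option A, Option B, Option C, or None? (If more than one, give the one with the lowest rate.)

Total debts = (275 + 3,390 + 1,290 + 195) = 5,150; DTI = 5,150/11,700 = 44%.
Reserves = 12,000/1,290 = 9.3 months.
Option A: score 789 ≥ 680; DTI 44% ≤ 45%; employment 9 < 24 mo; reserves 9.3 ≥ 2 mo → does not qualify.
Option B: score 789 ≥ 640; DTI 44% ≤ 45%; employment 9 ≥ 6 mo; reserves 9.3 ≥ 3 mo → qualifies.
Option C: score 789 ≥ 580; DTI 44% ≤ 45%; employment 9 < 12 mo → does not qualify.

Option B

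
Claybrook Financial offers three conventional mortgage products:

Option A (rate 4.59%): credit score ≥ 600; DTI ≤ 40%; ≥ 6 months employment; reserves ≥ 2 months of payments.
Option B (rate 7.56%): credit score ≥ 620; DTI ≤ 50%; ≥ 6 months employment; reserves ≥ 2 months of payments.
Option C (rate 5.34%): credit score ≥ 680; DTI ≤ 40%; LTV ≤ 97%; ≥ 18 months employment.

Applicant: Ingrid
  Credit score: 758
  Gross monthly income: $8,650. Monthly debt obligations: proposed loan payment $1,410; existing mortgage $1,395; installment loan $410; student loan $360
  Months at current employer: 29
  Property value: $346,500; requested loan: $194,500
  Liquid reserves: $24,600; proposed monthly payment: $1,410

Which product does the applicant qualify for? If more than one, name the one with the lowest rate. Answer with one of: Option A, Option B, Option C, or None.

Total debts = (1,410 + 1,395 + 410 + 360) = 3,575; DTI = 3,575/8,650 = 41.3%.
LTV = 194,500/346,500 = 56.1%.
Reserves = 24,600/1,410 = 17.4 months.
Option A: score 758 ≥ 600; DTI 41.3% > 40%; employment 29 ≥ 6 mo; reserves 17.4 ≥ 2 mo → does not qualify.
Option B: score 758 ≥ 620; DTI 41.3% ≤ 50%; employment 29 ≥ 6 mo; reserves 17.4 ≥ 2 mo → qualifies.
Option C: score 758 ≥ 680; DTI 41.3% > 40%; LTV 56.1% ≤ 97%; employment 29 ≥ 18 mo → does not qualify.

Option B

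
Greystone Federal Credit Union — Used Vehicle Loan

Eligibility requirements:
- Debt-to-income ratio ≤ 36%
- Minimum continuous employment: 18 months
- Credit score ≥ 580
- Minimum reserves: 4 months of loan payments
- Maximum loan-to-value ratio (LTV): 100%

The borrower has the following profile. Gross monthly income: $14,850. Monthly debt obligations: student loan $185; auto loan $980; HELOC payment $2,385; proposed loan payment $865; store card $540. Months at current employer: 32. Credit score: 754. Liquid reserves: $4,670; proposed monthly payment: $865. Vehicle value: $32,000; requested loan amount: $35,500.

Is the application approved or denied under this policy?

Denied

Total monthly debts = (185 + 980 + 2,385 + 865 + 540) = 4,955. Debt-to-income = 4,955/14,850 = 33.4% — meets 36% limit
Employment 32 ≥ 18 months
Credit score 754 ≥ 580 (meets)
Liquid reserves cover 4,670/865 = 5.4 months — ≥ 4 required
LTV = 35,500/32,000 = 110.9% > 100%
Fails on LTV.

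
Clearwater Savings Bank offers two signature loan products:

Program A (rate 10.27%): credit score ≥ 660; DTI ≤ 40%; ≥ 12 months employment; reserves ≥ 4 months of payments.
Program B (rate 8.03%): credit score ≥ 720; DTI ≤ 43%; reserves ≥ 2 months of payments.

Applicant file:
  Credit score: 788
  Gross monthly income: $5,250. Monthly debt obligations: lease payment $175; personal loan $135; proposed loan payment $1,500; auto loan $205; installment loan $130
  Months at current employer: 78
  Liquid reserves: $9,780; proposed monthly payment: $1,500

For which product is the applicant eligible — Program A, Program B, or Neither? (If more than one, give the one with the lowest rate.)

Program B

Total debts = (175 + 135 + 1,500 + 205 + 130) = 2,145; DTI = 2,145/5,250 = 40.9%.
Reserves = 9,780/1,500 = 6.5 months.
Program A: score 788 ≥ 660; DTI 40.9% > 40%; employment 78 ≥ 12 mo; reserves 6.5 ≥ 4 mo → does not qualify.
Program B: score 788 ≥ 720; DTI 40.9% ≤ 43%; reserves 6.5 ≥ 2 mo → qualifies.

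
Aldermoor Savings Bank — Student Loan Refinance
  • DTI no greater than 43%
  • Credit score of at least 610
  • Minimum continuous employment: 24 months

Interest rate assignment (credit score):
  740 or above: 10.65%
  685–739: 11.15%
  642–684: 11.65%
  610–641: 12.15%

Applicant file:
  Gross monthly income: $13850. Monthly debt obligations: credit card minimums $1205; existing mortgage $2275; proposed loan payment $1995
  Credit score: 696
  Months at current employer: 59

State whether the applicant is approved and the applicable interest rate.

Approved at 11.15%

Credit score 696 ≥ 610 (meets minimum)
Employment 59 ≥ 24 months
Total monthly debts = (1,205 + 2,275 + 1,995) = 5,475. DTI: 5,475 ÷ 13,850 = 39.5%, within the 43% cap
All requirements met. Score 696 falls in the 685–739 tier → 11.15%.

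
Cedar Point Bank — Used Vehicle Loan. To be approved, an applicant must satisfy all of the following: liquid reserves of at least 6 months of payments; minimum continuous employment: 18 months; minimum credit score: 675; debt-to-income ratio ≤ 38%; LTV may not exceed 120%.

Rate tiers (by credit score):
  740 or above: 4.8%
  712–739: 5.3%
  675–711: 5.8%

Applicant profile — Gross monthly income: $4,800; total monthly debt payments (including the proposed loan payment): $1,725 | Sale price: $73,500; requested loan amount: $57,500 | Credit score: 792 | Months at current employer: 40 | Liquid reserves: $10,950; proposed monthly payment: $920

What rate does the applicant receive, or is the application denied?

Approved at 4.8%

Credit score 792 ≥ 675 (meets minimum)
Liquid reserves cover 10,950/920 = 11.9 months — ≥ 6 required
Employment 40 ≥ 18 months
Debt-to-income = 1,725/4,800 = 35.9% — meets 38% limit
LTV = 57,500/73,500 = 78.2% ≤ 120%
All requirements met. Score 792 falls in the 740 or above tier → 4.8%.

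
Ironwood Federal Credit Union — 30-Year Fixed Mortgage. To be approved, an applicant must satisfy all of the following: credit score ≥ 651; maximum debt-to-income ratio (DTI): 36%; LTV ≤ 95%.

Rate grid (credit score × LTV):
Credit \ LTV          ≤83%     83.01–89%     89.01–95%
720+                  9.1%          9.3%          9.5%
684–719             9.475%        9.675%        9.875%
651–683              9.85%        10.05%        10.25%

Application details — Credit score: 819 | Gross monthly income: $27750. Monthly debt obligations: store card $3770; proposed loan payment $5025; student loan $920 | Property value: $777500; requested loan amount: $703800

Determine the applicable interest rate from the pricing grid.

Credit score 819 ≥ 651; Total monthly debts = (3,770 + 5,025 + 920) = 9,715. DTI = 9,715/27,750 = 35% ≤ 36%
LTV = 703,800/777,500 = 90.5% ≤ 95%
Row: 819 falls in 720+. Column: 90.5% falls in 89.01–95%. Rate = 9.5%.

9.5%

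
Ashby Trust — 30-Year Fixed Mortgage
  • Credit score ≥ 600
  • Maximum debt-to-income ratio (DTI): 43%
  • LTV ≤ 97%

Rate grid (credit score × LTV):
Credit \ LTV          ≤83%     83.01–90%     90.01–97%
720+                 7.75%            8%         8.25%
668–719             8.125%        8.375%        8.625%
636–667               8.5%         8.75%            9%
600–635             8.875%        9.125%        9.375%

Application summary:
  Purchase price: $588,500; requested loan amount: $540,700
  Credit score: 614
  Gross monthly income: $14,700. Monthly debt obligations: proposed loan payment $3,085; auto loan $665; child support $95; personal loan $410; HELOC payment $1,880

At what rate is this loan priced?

9.375%

Credit score 614 ≥ 600; Total monthly debts = (3,085 + 665 + 95 + 410 + 1,880) = 6,135. Debt-to-income = 6,135/14,700 = 41.7% — meets 43% limit
LTV = 540,700/588,500 = 91.9% ≤ 97%
Score 614 is in the 600–635 band; LTV 91.9% is in the 90.01–97% band → 9.375%.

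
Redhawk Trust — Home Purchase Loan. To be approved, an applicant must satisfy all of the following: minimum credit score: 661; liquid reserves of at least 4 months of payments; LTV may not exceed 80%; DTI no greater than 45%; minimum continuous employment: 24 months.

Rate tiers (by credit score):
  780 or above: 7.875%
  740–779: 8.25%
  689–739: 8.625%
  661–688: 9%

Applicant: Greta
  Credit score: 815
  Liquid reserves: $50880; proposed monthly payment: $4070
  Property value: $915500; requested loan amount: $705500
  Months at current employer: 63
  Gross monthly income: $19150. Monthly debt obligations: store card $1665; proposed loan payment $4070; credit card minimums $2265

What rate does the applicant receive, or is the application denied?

Approved at 7.875%

Credit score 815 ≥ 661 (meets minimum)
Reserves = 50,880/4,070 = 12.5 months ≥ 4
Loan-to-value = 705,500/915,500 = 77.1% — pass (80% max)
Total monthly debts = (1,665 + 4,070 + 2,265) = 8,000. DTI: 8,000 ÷ 19,150 = 41.8%, within the 45% cap
Employment 63 ≥ 24 months
All requirements met. Score 815 falls in the 780 or above tier → 7.875%.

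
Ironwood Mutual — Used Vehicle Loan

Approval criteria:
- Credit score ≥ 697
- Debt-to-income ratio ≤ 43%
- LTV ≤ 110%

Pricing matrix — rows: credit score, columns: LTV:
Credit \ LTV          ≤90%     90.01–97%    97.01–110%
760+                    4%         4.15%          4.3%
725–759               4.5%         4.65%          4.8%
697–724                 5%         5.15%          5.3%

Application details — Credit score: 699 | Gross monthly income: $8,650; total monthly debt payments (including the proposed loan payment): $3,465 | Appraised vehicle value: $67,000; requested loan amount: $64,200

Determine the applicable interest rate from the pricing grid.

Credit score 699 ≥ 697; Debt-to-income = 3,465/8,650 = 40.1% — meets 43% limit
LTV = 64,200/67,000 = 95.8% ≤ 110%
Score 699 is in the 697–724 band; LTV 95.8% is in the 90.01–97% band → 5.15%.

5.15%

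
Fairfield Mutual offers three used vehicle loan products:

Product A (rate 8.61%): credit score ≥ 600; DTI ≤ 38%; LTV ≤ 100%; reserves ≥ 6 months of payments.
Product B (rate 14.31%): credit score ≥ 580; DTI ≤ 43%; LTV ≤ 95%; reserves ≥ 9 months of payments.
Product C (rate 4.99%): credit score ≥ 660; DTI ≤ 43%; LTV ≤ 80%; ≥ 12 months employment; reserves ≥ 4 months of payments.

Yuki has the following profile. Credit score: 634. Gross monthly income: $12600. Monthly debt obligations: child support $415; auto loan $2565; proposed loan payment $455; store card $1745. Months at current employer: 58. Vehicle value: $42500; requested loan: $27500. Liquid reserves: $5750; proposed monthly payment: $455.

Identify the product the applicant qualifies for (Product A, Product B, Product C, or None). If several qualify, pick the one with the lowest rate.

Total debts = (415 + 2,565 + 455 + 1,745) = 5,180; DTI = 5,180/12,600 = 41.1%.
LTV = 27,500/42,500 = 64.7%.
Reserves = 5,750/455 = 12.6 months.
Product A: score 634 ≥ 600; DTI 41.1% > 38%; LTV 64.7% ≤ 100%; reserves 12.6 ≥ 6 mo → does not qualify.
Product B: score 634 ≥ 580; DTI 41.1% ≤ 43%; LTV 64.7% ≤ 95%; reserves 12.6 ≥ 9 mo → qualifies.
Product C: score 634 < 660; DTI 41.1% ≤ 43%; LTV 64.7% ≤ 80%; employment 58 ≥ 12 mo; reserves 12.6 ≥ 4 mo → does not qualify.

Product B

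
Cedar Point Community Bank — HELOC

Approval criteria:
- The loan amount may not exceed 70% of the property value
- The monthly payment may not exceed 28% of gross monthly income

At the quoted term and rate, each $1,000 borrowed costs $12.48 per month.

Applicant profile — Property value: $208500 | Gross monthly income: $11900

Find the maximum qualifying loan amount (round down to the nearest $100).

$145,900

Payment cap: 28% × $11,900 = $3,332/month.
At $12.48 per $1,000, that supports 3,332/12.48 × 1,000 ≈ $266,987 → $266,900.
LTV cap: 70% × $208,500 = $145,950 → $145,900.
Binding constraint: loan-to-value.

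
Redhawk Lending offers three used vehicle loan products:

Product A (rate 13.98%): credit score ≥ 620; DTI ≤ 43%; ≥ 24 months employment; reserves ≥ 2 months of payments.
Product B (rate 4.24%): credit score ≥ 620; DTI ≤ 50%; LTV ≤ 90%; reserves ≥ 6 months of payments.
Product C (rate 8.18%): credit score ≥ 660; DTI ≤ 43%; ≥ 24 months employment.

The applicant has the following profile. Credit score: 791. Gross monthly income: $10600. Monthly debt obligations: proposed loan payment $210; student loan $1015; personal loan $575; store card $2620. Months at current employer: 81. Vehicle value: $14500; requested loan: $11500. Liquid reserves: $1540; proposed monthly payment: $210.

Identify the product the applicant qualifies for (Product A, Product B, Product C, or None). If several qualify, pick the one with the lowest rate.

Product B

Total debts = (210 + 1,015 + 575 + 2,620) = 4,420; DTI = 4,420/10,600 = 41.7%.
LTV = 11,500/14,500 = 79.3%.
Reserves = 1,540/210 = 7.3 months.
Product A: score 791 ≥ 620; DTI 41.7% ≤ 43%; employment 81 ≥ 24 mo; reserves 7.3 ≥ 2 mo → qualifies.
Product B: score 791 ≥ 620; DTI 41.7% ≤ 50%; LTV 79.3% ≤ 90%; reserves 7.3 ≥ 6 mo → qualifies.
Product C: score 791 ≥ 660; DTI 41.7% ≤ 43%; employment 81 ≥ 24 mo → qualifies.
Qualifying: Product A, Product B, Product C. Lowest rate is 4.24% → Product B.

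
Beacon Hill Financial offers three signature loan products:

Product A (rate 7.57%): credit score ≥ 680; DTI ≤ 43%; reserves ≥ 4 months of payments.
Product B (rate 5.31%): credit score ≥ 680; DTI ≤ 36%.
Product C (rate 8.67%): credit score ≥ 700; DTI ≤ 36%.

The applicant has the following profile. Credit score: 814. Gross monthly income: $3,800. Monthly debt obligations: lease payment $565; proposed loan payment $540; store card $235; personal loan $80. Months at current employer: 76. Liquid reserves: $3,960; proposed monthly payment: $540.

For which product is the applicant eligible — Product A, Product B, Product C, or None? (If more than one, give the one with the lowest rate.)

Total debts = (565 + 540 + 235 + 80) = 1,420; DTI = 1,420/3,800 = 37.4%.
Reserves = 3,960/540 = 7.3 months.
Product A: score 814 ≥ 680; DTI 37.4% ≤ 43%; reserves 7.3 ≥ 4 mo → qualifies.
Product B: score 814 ≥ 680; DTI 37.4% > 36% → does not qualify.
Product C: score 814 ≥ 700; DTI 37.4% > 36% → does not qualify.

Product A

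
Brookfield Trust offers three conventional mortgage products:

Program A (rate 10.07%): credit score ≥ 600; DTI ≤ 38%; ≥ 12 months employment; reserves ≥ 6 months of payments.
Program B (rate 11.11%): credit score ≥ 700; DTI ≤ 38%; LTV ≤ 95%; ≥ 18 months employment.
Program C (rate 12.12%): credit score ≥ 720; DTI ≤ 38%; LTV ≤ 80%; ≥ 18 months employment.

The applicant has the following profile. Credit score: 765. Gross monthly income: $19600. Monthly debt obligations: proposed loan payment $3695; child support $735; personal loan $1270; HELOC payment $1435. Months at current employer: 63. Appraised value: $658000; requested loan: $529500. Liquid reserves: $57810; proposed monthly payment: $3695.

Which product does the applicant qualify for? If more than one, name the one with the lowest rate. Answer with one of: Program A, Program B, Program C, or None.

Program A

Total debts = (3,695 + 735 + 1,270 + 1,435) = 7,135; DTI = 7,135/19,600 = 36.4%.
LTV = 529,500/658,000 = 80.5%.
Reserves = 57,810/3,695 = 15.6 months.
Program A: score 765 ≥ 600; DTI 36.4% ≤ 38%; employment 63 ≥ 12 mo; reserves 15.6 ≥ 6 mo → qualifies.
Program B: score 765 ≥ 700; DTI 36.4% ≤ 38%; LTV 80.5% ≤ 95%; employment 63 ≥ 18 mo → qualifies.
Program C: score 765 ≥ 720; DTI 36.4% ≤ 38%; LTV 80.5% > 80%; employment 63 ≥ 18 mo → does not qualify.
Qualifying: Program A, Program B. Lowest rate is 10.07% → Program A.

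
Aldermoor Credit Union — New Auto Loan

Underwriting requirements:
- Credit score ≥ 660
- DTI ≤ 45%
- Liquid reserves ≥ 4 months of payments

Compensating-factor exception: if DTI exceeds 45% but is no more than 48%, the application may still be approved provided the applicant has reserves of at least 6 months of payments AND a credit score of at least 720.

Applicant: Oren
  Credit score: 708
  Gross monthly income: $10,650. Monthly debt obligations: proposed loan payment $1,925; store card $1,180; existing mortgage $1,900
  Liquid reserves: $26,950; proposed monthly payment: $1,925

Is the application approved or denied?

Credit score 708 ≥ 660 (meets base)
Total debts = (1,925 + 1,180 + 1,900) = 5,005. DTI: 5,005 ÷ 10,650 = 47%, over the 45% base limit.
Reserves = 26,950/1,925 = 14.0 months ≥ 4
DTI 47% is within the 45%–48% exception band; checking compensating factors.
Override check — reserves: 14.0 mo (ok); score: 708 (below 720).
Override conditions not both satisfied; exception does not apply.

Denied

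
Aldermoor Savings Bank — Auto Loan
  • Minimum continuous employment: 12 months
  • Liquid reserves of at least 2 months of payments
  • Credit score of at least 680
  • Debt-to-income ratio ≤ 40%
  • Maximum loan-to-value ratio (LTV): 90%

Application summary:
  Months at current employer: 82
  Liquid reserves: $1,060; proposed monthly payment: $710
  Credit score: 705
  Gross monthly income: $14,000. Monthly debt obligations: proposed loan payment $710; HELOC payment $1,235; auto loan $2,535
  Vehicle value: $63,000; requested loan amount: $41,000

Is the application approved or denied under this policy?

Denied

Employment 82 ≥ 12 months
Liquid reserves cover 1,060/710 = 1.5 months — < 2 required
Credit score 705 ≥ 680 (meets)
Total monthly debts = (710 + 1,235 + 2,535) = 4,480. DTI: 4,480 ÷ 14,000 = 32%, within the 40% cap
LTV = 41,000/63,000 = 65.1% ≤ 90%
Fails on reserves.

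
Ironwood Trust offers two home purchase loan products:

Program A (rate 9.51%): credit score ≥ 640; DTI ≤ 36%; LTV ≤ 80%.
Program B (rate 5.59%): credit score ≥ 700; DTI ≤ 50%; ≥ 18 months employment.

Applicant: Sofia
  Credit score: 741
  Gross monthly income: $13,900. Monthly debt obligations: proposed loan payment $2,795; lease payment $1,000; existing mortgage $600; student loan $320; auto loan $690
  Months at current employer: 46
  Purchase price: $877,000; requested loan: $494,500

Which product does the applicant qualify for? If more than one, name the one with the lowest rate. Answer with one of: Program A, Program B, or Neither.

Total debts = (2,795 + 1,000 + 600 + 320 + 690) = 5,405; DTI = 5,405/13,900 = 38.9%.
LTV = 494,500/877,000 = 56.4%.
Program A: score 741 ≥ 640; DTI 38.9% > 36%; LTV 56.4% ≤ 80% → does not qualify.
Program B: score 741 ≥ 700; DTI 38.9% ≤ 50%; employment 46 ≥ 18 mo → qualifies.

Program B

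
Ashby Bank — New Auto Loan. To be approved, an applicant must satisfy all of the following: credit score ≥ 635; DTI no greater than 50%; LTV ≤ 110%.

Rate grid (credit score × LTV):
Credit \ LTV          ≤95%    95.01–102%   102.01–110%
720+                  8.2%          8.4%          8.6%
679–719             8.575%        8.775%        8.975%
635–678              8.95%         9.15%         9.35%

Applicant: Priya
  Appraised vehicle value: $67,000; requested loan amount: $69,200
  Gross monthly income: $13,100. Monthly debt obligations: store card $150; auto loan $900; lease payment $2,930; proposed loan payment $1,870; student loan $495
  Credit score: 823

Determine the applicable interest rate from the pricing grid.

8.6%

Credit score 823 ≥ 635; Total monthly debts = (150 + 900 + 2,930 + 1,870 + 495) = 6,345. DTI = 6,345/13,100 = 48.4% ≤ 50%
Loan-to-value = 69,200/67,000 = 103.3% — pass (110% max)
Row: 823 falls in 720+. Column: 103.3% falls in 102.01–110%. Rate = 8.6%.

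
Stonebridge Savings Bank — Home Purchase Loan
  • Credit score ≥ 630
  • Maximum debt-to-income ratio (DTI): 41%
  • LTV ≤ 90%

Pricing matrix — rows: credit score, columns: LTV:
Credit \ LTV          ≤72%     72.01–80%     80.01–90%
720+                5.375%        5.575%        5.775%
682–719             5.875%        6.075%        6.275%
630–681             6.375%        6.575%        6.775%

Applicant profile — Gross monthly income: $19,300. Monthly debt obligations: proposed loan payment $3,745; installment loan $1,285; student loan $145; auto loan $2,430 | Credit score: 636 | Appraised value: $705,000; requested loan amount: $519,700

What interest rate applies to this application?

6.575%

Credit score 636 ≥ 630; Total monthly debts = (3,745 + 1,285 + 145 + 2,430) = 7,605. Debt-to-income = 7,605/19,300 = 39.4% — meets 41% limit
LTV = 519,700/705,000 = 73.7% ≤ 90%
Score 636 is in the 630–681 band; LTV 73.7% is in the 72.01–80% band → 6.575%.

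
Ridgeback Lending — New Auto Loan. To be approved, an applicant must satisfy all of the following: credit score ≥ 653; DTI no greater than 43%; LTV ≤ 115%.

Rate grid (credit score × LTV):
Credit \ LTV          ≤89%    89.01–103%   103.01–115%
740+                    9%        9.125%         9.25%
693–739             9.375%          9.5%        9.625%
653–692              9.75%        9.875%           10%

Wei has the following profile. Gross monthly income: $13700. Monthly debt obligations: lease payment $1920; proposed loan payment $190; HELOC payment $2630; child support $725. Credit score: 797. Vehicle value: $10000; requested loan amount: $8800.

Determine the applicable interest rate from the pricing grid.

Credit score 797 ≥ 653; Total monthly debts = (1,920 + 190 + 2,630 + 725) = 5,465. Debt-to-income = 5,465/13,700 = 39.9% — meets 43% limit
LTV = 8,800/10,000 = 88% ≤ 115%
Row: 797 falls in 740+. Column: 88% falls in ≤89%. Rate = 9%.

9%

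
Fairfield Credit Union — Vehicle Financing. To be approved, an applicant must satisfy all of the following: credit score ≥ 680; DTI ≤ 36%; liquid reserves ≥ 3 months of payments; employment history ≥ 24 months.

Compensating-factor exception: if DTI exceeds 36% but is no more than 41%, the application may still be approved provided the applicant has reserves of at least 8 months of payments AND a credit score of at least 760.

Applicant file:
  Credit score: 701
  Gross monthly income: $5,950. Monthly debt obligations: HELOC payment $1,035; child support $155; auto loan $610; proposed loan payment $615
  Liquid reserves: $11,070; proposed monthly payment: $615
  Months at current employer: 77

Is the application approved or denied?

Denied

Credit score 701 ≥ 680 (meets base)
Total debts = (1,035 + 155 + 610 + 615) = 2,415. DTI: 2,415 ÷ 5,950 = 40.6%, over the 36% base limit.
Liquid reserves cover 11,070/615 = 18.0 months — ≥ 3 required
Employment 77 ≥ 24 months
DTI 40.6% is within the 36%–41% exception band; checking compensating factors.
Override check — reserves: 18.0 mo (ok); score: 701 (below 760).
Compensating-factor requirement not fully met.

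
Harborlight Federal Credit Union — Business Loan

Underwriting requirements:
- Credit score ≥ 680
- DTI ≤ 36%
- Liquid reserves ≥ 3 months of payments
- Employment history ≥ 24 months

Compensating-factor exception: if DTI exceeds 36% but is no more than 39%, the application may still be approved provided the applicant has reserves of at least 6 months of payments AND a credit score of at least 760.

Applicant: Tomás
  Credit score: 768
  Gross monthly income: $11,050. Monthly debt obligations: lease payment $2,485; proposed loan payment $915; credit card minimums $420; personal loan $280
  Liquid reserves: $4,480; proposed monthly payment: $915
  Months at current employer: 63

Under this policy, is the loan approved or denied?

Credit score 768 ≥ 680 (meets base)
Total debts = (2,485 + 915 + 420 + 280) = 4,100. DTI = 4,100/11,050 = 37.1% > 36% — standard DTI limit exceeded.
Reserves = 4,480/915 = 4.9 months ≥ 3
Employment 63 ≥ 24 months
DTI 37.1% is within the 36%–39% exception band; checking compensating factors.
Reserves 4.9 < 6 months; credit score 768 ≥ 760.
Compensating-factor requirement not fully met.

Denied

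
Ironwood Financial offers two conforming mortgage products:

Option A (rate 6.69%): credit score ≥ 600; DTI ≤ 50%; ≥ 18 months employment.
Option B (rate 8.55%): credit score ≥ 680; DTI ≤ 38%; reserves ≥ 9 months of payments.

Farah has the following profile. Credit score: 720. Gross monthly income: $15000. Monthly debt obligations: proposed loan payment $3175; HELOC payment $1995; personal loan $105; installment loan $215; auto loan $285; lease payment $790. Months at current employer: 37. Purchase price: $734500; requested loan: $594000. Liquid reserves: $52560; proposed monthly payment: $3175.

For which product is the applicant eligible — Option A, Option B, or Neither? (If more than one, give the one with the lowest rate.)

Option A

Total debts = (3,175 + 1,995 + 105 + 215 + 285 + 790) = 6,565; DTI = 6,565/15,000 = 43.8%.
LTV = 594,000/734,500 = 80.9%.
Reserves = 52,560/3,175 = 16.6 months.
Option A: score 720 ≥ 600; DTI 43.8% ≤ 50%; employment 37 ≥ 18 mo → qualifies.
Option B: score 720 ≥ 680; DTI 43.8% > 38%; reserves 16.6 ≥ 9 mo → does not qualify.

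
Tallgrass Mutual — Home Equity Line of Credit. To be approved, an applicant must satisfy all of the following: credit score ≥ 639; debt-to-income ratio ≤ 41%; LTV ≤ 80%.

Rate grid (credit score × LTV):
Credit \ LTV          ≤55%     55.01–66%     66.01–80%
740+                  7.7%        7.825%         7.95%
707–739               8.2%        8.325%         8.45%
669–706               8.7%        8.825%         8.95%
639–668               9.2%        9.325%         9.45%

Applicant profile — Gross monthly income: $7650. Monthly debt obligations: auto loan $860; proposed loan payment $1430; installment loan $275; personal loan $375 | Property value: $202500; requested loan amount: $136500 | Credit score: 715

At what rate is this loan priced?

8.45%

Credit score 715 ≥ 639; Total monthly debts = (860 + 1,430 + 275 + 375) = 2,940. DTI: 2,940 ÷ 7,650 = 38.4%, within the 41% cap
LTV: 136,500 ÷ 202,500 = 67.4%, within 80% cap
Score 715 is in the 707–739 band; LTV 67.4% is in the 66.01–80% band → 8.45%.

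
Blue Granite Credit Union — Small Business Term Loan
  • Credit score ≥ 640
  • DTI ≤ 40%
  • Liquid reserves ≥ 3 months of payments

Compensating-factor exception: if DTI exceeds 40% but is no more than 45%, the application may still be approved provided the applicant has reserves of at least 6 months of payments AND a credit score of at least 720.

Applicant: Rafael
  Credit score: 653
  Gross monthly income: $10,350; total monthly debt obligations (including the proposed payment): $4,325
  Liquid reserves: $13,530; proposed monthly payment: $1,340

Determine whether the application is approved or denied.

Denied

Credit score 653 ≥ 640 (meets base)
DTI = 4,325/10,350 = 41.8% > 40% — standard DTI limit exceeded.
Reserves: 13,530 ÷ 1,340 = 10.1 months (meets 3-month minimum)
41.8% falls in the override range (40%–45%), so the compensating-factor test applies.
Override check — reserves: 10.1 mo (ok); score: 653 (below 720).
Compensating-factor requirement not fully met.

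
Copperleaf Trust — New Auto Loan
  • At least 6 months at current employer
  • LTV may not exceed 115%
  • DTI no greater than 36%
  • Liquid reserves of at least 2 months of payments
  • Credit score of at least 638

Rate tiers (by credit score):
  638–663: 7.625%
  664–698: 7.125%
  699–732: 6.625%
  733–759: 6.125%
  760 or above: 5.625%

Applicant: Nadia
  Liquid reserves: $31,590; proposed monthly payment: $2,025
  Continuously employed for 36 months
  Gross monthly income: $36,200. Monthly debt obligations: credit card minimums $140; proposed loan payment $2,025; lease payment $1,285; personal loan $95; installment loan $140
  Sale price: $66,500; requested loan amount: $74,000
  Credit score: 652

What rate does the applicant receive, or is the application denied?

Credit score 652 ≥ 638 (meets minimum)
Total monthly debts = (140 + 2,025 + 1,285 + 95 + 140) = 3,685. DTI: 3,685 ÷ 36,200 = 10.2%, within the 36% cap
Employment 36 ≥ 6 months
Reserves = 31,590/2,025 = 15.6 months ≥ 2
LTV: 74,000 ÷ 66,500 = 111.3%, within 115% cap
All requirements met. Score 652 falls in the 638–663 tier → 7.625%.

Approved at 7.625%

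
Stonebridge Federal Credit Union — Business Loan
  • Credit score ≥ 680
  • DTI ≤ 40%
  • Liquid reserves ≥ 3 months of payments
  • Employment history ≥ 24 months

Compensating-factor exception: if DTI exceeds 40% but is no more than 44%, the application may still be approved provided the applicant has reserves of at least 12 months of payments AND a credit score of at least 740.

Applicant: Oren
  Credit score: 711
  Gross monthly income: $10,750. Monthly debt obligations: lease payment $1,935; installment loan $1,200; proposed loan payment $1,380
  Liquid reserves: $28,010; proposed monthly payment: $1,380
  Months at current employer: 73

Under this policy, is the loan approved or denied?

Credit score 711 ≥ 680 (meets base)
Total debts = (1,935 + 1,200 + 1,380) = 4,515. DTI: 4,515 ÷ 10,750 = 42%, over the 40% base limit.
Reserves = 28,010/1,380 = 20.3 months ≥ 3
Employment 73 ≥ 24 months
42% falls in the override range (40%–44%), so the compensating-factor test applies.
Override check — reserves: 20.3 mo (ok); score: 711 (below 740).
Override conditions not both satisfied; exception does not apply.

Denied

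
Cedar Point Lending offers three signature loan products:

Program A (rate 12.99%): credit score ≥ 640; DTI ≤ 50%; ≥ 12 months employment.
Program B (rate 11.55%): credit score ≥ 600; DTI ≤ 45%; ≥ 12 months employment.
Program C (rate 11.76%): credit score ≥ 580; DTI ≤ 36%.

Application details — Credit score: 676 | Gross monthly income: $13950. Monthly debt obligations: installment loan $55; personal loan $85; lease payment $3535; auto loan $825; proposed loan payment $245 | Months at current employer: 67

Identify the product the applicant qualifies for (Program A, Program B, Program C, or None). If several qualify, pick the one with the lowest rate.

Program B

Total debts = (55 + 85 + 3,535 + 825 + 245) = 4,745; DTI = 4,745/13,950 = 34%.
Program A: score 676 ≥ 640; DTI 34% ≤ 50%; employment 67 ≥ 12 mo → qualifies.
Program B: score 676 ≥ 600; DTI 34% ≤ 45%; employment 67 ≥ 12 mo → qualifies.
Program C: score 676 ≥ 580; DTI 34% ≤ 36% → qualifies.
Qualifying: Program A, Program B, Program C. Lowest rate is 11.55% → Program B.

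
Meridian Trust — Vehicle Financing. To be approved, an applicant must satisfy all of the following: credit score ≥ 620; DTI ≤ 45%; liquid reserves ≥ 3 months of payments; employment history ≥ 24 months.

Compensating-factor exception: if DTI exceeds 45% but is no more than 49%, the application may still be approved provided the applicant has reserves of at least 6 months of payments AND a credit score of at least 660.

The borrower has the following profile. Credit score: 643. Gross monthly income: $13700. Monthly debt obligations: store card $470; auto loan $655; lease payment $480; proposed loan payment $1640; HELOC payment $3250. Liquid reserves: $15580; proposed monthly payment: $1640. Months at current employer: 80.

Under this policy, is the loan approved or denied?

Credit score 643 ≥ 620 (meets base)
Total debts = (470 + 655 + 480 + 1,640 + 3,250) = 6,495. DTI: 6,495 ÷ 13,700 = 47.4%, over the 45% base limit.
Liquid reserves cover 15,580/1,640 = 9.5 months — ≥ 3 required
Employment 80 ≥ 24 months
DTI 47.4% is within the 45%–49% exception band; checking compensating factors.
Override check — reserves: 9.5 mo (ok); score: 643 (below 660).
Override conditions not both satisfied; exception does not apply.

Denied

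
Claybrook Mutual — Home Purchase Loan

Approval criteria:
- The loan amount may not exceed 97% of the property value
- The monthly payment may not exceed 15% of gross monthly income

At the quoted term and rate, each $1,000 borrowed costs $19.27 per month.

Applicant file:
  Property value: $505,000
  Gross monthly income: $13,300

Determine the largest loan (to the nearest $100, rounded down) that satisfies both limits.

$103,500

Payment cap: 15% × $13,300 = $1,995/month.
At $19.27 per $1,000, that supports 1,995/19.27 × 1,000 ≈ $103,528 → $103,500.
LTV cap: 97% × $505,000 = $489,850 → $489,800.
Binding constraint: payment-to-income.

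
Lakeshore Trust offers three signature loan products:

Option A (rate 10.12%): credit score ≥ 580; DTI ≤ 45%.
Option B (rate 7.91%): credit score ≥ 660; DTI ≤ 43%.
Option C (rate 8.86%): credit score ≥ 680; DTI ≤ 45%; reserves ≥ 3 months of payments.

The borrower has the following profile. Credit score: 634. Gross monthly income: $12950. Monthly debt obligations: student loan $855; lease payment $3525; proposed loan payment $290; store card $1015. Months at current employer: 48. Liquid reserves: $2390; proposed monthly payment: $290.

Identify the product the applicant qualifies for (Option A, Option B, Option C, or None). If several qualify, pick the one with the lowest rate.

Option A

Total debts = (855 + 3,525 + 290 + 1,015) = 5,685; DTI = 5,685/12,950 = 43.9%.
Reserves = 2,390/290 = 8.2 months.
Option A: score 634 ≥ 580; DTI 43.9% ≤ 45% → qualifies.
Option B: score 634 < 660; DTI 43.9% > 43% → does not qualify.
Option C: score 634 < 680; DTI 43.9% ≤ 45%; reserves 8.2 ≥ 3 mo → does not qualify.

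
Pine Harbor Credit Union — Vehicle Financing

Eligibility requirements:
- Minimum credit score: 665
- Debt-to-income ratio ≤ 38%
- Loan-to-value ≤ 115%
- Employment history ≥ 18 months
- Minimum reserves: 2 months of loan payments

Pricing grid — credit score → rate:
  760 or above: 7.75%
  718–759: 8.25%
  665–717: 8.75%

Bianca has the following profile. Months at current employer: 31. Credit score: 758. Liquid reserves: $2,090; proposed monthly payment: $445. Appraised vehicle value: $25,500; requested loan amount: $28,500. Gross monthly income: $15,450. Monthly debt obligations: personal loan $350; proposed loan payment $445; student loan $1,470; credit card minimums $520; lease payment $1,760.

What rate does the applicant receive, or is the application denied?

Credit score 758 ≥ 665 (meets minimum)
Employment 31 ≥ 18 months
Reserves = 2,090/445 = 4.7 months ≥ 2
Total monthly debts = (350 + 445 + 1,470 + 520 + 1,760) = 4,545. DTI = 4,545/15,450 = 29.4% ≤ 38%
Loan-to-value = 28,500/25,500 = 111.8% — pass (115% max)
All requirements met. Score 758 falls in the 718–759 tier → 8.25%.

Approved at 8.25%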